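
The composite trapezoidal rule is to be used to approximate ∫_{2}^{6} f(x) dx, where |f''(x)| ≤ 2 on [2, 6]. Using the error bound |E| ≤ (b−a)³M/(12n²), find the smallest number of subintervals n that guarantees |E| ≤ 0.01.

33

Need 128/(12n²) ≤ 0.01.
n² ≥ 128/(12·0.01) = 1066.67 ⇒ n ≥ 32.6599, so the smallest n is 33.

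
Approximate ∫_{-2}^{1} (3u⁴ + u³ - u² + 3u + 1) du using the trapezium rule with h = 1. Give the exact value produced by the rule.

h = (1 − (-2))/3 = 1.
Nodes u₀,…,u₃ = -2, -1, 0, 1.
f(u) = 3u⁴ + u³ - u² + 3u + 1: f₀=31, f₁=-1, f₂=1, f₃=7.
(h/2)·[f₀ + 2f₁ + 2f₂ + f₃] = 0.5·(38) = 19.

19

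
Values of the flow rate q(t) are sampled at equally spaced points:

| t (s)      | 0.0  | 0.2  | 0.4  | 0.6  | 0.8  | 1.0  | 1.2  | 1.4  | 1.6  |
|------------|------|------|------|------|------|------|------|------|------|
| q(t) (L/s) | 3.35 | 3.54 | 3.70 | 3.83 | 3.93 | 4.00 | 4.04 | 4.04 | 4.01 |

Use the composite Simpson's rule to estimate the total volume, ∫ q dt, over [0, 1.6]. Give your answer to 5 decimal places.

6.15600

h = 0.2, n = 8.
(h/3)·[y₀ + 4y₁ + 2y₂ + 4y₃ + 2y₄ + 4y₅ + 2y₆ + 4y₇ + y₈] = 0.066667·(92.34) = 6.15600.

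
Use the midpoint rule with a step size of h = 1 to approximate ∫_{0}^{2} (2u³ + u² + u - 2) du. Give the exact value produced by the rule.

7.5

h = (2 − 0)/2 = 1.
Midpoints m₁,…,m₂ = 0.5, 1.5.
f(m₁)=-1, f(m₂)=8.5.
h·[f(m₁) + f(m₂)] = 1·(7.5) = 7.5.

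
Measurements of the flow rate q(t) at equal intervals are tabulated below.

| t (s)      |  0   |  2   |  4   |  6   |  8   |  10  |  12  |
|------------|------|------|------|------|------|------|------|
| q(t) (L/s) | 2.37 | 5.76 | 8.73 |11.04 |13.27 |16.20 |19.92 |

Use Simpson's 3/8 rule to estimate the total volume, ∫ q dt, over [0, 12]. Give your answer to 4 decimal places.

h = 2, n = 6.
(3h/8)·[y₀ + 3y₁ + 3y₂ + 2y₃ + 3y₄ + 3y₅ + y₆] = 0.75·(176.25) = 132.1875.

132.1875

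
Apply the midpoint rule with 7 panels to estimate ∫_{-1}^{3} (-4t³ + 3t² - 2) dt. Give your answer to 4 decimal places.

-59.0204

h = (3 − (-1))/7 = 0.571429.
Midpoints m₁,…,m₇ = -0.714286, -0.142857, 0.428571, 1, 1.571429, 2.142857, 2.714286.
f(m₁)=0.988338, f(m₂)=-1.927114, f(m₃)=-1.763848, f(m₄)=-3, f(m₅)=-10.113703, f(m₆)=-27.583090, f(m₇)=-59.886297.
h·[f(m₁) + f(m₂) + f(m₃) + f(m₄) + f(m₅) + f(m₆) + f(m₇)] = 0.571429·(-103.285714) = -59.0204.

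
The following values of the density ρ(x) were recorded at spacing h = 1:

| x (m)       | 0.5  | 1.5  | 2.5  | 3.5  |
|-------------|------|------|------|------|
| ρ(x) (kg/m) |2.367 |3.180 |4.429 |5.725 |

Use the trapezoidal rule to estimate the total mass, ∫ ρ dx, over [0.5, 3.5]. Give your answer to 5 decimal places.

h = 1, n = 3.
(h/2)·[y₀ + 2y₁ + 2y₂ + y₃] = 0.5·(23.310) = 11.65500.

11.65500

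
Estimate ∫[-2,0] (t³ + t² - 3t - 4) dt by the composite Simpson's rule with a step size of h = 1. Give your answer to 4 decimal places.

-3.3333

h = (0 − (-2))/2 = 1.
Nodes t₀,…,t₂ = -2, -1, 0.
f(t) = t³ + t² - 3t - 4: f₀=-2, f₁=-1, f₂=-4.
(h/3)·[f₀ + 4f₁ + f₂] = 0.333333·(-10) = -3.3333.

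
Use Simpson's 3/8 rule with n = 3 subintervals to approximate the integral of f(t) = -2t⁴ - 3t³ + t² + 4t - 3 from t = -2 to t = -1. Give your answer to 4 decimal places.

-7.8241

h = (-1 − (-2))/3 = 0.333333.
Nodes t₀,…,t₃ = -2, -1.666667, -1.333333, -1.
f(t) = -2t⁴ - 3t³ + t² + 4t - 3: f₀=-15, f₁=-8.432099, f₂=-5.765432, f₃=-5.
(3h/8)·[f₀ + 3f₁ + 3f₂ + f₃] = 0.125·(-62.592593) = -7.8241.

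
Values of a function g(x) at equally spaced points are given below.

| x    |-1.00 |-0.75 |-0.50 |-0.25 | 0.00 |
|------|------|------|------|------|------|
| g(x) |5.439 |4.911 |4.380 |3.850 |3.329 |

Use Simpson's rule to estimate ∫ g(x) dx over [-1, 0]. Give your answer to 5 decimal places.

h = 0.25, n = 4.
(h/3)·[y₀ + 4y₁ + 2y₂ + 4y₃ + y₄] = 0.083333·(52.572) = 4.38100.

4.38100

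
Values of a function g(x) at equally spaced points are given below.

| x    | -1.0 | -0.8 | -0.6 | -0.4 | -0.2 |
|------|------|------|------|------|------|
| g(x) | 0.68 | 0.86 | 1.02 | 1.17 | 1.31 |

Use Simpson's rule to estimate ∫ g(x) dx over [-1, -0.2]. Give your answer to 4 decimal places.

h = 0.2, n = 4.
(h/3)·[y₀ + 4y₁ + 2y₂ + 4y₃ + y₄] = 0.066667·(12.15) = 0.8100.

0.8100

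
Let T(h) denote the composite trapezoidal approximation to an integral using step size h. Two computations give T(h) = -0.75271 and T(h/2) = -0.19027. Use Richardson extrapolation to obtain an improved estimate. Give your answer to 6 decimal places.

R = (4·T(h/2) − T(h)) / 3 = (4·(-0.19027) − (-0.75271))/3 = (-0.00837)/3 = -0.002790.

-0.002790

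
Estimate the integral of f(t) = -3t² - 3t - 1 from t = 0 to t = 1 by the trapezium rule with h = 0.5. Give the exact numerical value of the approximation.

h = (1 − 0)/2 = 0.5.
Nodes t₀,…,t₂ = 0, 0.5, 1.
f(t) = -3t² - 3t - 1: f₀=-1, f₁=-3.25, f₂=-7.
(h/2)·[f₀ + 2f₁ + f₂] = 0.25·(-14.5) = -3.625.

-3.625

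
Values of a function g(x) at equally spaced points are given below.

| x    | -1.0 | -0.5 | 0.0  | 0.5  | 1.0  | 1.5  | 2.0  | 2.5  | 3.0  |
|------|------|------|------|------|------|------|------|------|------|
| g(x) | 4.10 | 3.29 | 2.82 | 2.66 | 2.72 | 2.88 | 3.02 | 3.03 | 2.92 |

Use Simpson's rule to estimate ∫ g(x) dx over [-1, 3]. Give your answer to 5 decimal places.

h = 0.5, n = 8.
(h/3)·[y₀ + 4y₁ + 2y₂ + 4y₃ + 2y₄ + 4y₅ + 2y₆ + 4y₇ + y₈] = 0.166667·(71.58) = 11.93000.

11.93000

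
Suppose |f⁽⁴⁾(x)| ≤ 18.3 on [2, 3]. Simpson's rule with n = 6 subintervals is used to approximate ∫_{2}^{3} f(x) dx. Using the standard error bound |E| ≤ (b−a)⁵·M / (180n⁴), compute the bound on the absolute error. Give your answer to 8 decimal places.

|E| ≤ (1)⁵·18.3 / (180·6⁴) = 18.3/233280 = 0.00007845.

0.00007845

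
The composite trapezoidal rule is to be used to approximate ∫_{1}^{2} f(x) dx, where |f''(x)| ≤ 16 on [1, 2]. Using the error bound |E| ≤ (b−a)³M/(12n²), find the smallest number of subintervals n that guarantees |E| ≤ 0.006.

15

Need 16/(12n²) ≤ 0.006.
n² ≥ 16/(12·0.006) = 222.222 ⇒ n ≥ 14.9071, so the smallest n is 15.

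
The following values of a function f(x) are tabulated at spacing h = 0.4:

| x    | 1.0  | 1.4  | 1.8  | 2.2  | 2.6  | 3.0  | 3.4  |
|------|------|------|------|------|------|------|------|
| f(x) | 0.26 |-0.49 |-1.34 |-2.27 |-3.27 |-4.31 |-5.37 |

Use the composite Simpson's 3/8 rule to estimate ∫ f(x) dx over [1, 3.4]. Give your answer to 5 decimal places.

-5.68200

h = 0.4, n = 6.
(3h/8)·[y₀ + 3y₁ + 3y₂ + 2y₃ + 3y₄ + 3y₅ + y₆] = 0.15·(-37.88) = -5.68200.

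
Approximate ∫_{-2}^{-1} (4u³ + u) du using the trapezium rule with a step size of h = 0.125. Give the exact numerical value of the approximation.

-16.546875

h = (-1 − (-2))/8 = 0.125.
Nodes u₀,…,u₈ = -2, -1.875, -1.75, -1.625, -1.5, -1.375, -1.25, -1.125, -1.
f(u) = 4u³ + u: f₀=-34, f₁=-28.2421875, f₂=-23.1875, f₃=-18.7890625, f₄=-15, f₅=-11.7734375, f₆=-9.0625, f₇=-6.8203125, f₈=-5.
(h/2)·[f₀ + 2f₁ + 2f₂ + 2f₃ + 2f₄ + 2f₅ + 2f₆ + 2f₇ + f₈] = 0.0625·(-264.75) = -16.546875.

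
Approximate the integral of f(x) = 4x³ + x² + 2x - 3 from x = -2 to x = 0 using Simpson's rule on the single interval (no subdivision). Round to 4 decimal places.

S = (b−a)/6 · [f(-2) + 4f(-1) + f(0)] = 0.333333·[(-35) + 4·(-8) + (-3)] = -23.3333.

-23.3333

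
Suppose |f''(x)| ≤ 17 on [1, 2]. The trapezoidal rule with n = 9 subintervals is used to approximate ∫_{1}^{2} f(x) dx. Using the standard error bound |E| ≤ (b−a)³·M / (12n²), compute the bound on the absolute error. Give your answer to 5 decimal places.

0.01749

|E| ≤ (1)³·17 / (12·9²) = 17/972 = 0.01749.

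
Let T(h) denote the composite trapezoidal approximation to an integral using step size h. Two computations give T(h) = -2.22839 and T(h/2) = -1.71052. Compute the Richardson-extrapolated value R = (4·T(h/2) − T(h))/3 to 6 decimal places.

R = (4·T(h/2) − T(h)) / 3 = (4·(-1.71052) − (-2.22839))/3 = (-4.61369)/3 = -1.537897.

-1.537897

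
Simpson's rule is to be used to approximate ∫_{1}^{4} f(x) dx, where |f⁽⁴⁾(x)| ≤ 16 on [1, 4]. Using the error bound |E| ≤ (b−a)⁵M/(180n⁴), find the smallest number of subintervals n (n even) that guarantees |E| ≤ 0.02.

6

Need 3888/(180n⁴) ≤ 0.02.
n⁴ ≥ 3888/(180·0.02) = 1080 ⇒ n ≥ 5.7327, so the smallest even n is 6. (n must be even for Simpson's rule.)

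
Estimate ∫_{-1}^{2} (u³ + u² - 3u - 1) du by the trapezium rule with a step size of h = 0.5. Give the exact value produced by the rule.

-0.4375

h = (2 − (-1))/6 = 0.5.
Nodes u₀,…,u₆ = -1, -0.5, 0, 0.5, 1, 1.5, 2.
f(u) = u³ + u² - 3u - 1: f₀=2, f₁=0.625, f₂=-1, f₃=-2.125, f₄=-2, f₅=0.125, f₆=5.
(h/2)·[f₀ + 2f₁ + 2f₂ + 2f₃ + 2f₄ + 2f₅ + f₆] = 0.25·(-1.75) = -0.4375.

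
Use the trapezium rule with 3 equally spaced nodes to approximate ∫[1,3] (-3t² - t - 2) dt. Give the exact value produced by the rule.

-35

h = (3 − 1)/2 = 1.
Nodes t₀,…,t₂ = 1, 2, 3.
f(t) = -3t² - t - 2: f₀=-6, f₁=-16, f₂=-32.
(h/2)·[f₀ + 2f₁ + f₂] = 0.5·(-70) = -35.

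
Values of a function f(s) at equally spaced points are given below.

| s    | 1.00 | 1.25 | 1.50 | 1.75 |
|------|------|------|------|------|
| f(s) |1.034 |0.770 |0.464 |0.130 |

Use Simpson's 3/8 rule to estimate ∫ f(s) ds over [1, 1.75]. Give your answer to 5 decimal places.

0.45619

h = 0.25, n = 3.
(3h/8)·[y₀ + 3y₁ + 3y₂ + y₃] = 0.09375·(4.866) = 0.45619.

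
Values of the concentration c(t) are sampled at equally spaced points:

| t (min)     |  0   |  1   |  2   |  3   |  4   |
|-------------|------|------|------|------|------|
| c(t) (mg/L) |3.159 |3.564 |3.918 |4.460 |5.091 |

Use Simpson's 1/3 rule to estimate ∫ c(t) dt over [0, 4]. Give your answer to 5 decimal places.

16.06067

h = 1, n = 4.
(h/3)·[y₀ + 4y₁ + 2y₂ + 4y₃ + y₄] = 0.333333·(48.182) = 16.06067.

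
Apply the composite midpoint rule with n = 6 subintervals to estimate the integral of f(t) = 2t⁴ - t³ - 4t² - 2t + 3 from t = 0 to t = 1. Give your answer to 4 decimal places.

h = (1 − 0)/6 = 0.166667.
Midpoints m₁,…,m₆ = 0.083333, 0.25, 0.416667, 0.583333, 0.75, 0.916667.
f(m₁)=2.805073, f(m₂)=2.2421875, f(m₃)=1.460166, f(m₄)=0.505305, f(m₅)=-0.5390625, f(m₆)=-1.552566.
h·[f(m₁) + f(m₂) + f(m₃) + f(m₄) + f(m₅) + f(m₆)] = 0.166667·(4.921103) = 0.8202.

0.8202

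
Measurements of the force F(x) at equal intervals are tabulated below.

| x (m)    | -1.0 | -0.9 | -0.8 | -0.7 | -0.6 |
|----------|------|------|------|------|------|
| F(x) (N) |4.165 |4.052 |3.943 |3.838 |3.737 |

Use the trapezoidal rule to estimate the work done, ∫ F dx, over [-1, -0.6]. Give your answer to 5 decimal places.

h = 0.1, n = 4.
(h/2)·[y₀ + 2y₁ + 2y₂ + 2y₃ + y₄] = 0.05·(31.568) = 1.57840.

1.57840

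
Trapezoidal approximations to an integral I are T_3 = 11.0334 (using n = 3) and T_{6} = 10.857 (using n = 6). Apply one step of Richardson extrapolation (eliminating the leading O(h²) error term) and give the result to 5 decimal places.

10.79820

R = (4·T_{6} − T_3) / 3 = (4·10.857 − 11.0334)/3 = (32.3946)/3 = 10.79820.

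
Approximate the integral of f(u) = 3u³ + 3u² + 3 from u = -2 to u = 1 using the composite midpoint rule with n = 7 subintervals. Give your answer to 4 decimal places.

h = (1 − (-2))/7 = 0.428571.
Midpoints m₁,…,m₇ = -1.785714, -1.357143, -0.928571, -0.5, -0.071429, 0.357143, 0.785714.
f(m₁)=-4.516399, f(m₂)=1.026603, f(m₃)=3.184767, f(m₄)=3.375, f(m₅)=3.014213, f(m₆)=3.519315, f(m₇)=6.307216.
h·[f(m₁) + f(m₂) + f(m₃) + f(m₄) + f(m₅) + f(m₆) + f(m₇)] = 0.428571·(15.910714) = 6.8189.

6.8189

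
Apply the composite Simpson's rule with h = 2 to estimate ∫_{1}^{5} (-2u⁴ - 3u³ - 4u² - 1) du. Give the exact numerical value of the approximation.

-1904

h = (5 − 1)/2 = 2.
Nodes u₀,…,u₂ = 1, 3, 5.
f(u) = -2u⁴ - 3u³ - 4u² - 1: f₀=-10, f₁=-280, f₂=-1726.
(h/3)·[f₀ + 4f₁ + f₂] = 0.666667·(-2856) = -1904.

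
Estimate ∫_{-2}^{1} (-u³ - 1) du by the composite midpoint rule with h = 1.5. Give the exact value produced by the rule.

-0.09375

h = (1 − (-2))/2 = 1.5.
Midpoints m₁,…,m₂ = -1.25, 0.25.
f(m₁)=0.953125, f(m₂)=-1.015625.
h·[f(m₁) + f(m₂)] = 1.5·(-0.0625) = -0.09375.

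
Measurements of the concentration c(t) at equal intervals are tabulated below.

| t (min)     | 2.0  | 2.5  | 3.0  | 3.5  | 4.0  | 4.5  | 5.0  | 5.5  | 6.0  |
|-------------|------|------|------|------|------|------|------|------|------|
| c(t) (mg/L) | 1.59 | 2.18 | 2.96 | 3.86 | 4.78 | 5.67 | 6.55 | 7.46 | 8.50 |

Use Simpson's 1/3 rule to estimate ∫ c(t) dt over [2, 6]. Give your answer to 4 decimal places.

19.2250

h = 0.5, n = 8.
(h/3)·[y₀ + 4y₁ + 2y₂ + 4y₃ + 2y₄ + 4y₅ + 2y₆ + 4y₇ + y₈] = 0.166667·(115.35) = 19.2250.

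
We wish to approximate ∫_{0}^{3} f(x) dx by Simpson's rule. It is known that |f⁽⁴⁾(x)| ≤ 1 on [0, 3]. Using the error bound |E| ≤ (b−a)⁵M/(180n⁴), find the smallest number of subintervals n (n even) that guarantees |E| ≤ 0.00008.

Need 243/(180n⁴) ≤ 0.00008.
n⁴ ≥ 243/(180·0.00008) = 16875 ⇒ n ≥ 11.3975, so the smallest even n is 12. (n must be even for Simpson's rule.)

12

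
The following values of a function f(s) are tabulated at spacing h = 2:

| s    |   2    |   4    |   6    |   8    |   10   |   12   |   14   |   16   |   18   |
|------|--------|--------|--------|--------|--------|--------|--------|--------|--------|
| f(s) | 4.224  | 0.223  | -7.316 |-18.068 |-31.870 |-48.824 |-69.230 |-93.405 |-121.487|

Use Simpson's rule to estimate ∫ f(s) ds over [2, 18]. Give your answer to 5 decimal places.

-649.59400

h = 2, n = 8.
(h/3)·[y₀ + 4y₁ + 2y₂ + 4y₃ + 2y₄ + 4y₅ + 2y₆ + 4y₇ + y₈] = 0.666667·(-974.391) = -649.59400.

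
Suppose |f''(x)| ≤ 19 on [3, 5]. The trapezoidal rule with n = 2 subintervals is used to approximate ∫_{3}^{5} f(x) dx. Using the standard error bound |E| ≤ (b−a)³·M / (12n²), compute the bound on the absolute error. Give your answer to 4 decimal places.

|E| ≤ (2)³·19 / (12·2²) = 152/48 = 3.1667.

3.1667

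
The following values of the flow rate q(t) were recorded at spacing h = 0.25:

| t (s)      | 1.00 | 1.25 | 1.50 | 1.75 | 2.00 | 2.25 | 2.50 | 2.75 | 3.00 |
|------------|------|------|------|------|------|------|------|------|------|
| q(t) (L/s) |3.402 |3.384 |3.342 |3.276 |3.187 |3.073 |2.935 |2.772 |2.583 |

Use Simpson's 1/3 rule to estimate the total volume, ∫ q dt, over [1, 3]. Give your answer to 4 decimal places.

h = 0.25, n = 8.
(h/3)·[y₀ + 4y₁ + 2y₂ + 4y₃ + 2y₄ + 4y₅ + 2y₆ + 4y₇ + y₈] = 0.083333·(74.933) = 6.2444.

6.2444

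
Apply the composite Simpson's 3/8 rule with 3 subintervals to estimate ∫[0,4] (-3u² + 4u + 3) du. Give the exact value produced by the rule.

-20

h = (4 − 0)/3 = 1.333333.
Nodes u₀,…,u₃ = 0, 1.333333, 2.666667, 4.
f(u) = -3u² + 4u + 3: f₀=3, f₁=3, f₂=-7.666667, f₃=-29.
(3h/8)·[f₀ + 3f₁ + 3f₂ + f₃] = 0.5·(-40) = -20.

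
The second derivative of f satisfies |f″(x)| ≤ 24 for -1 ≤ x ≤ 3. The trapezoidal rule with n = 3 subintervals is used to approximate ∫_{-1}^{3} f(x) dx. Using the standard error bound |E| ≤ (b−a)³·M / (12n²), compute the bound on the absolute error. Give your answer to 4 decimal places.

|E| ≤ (4)³·24 / (12·3²) = 1536/108 = 14.2222.

14.2222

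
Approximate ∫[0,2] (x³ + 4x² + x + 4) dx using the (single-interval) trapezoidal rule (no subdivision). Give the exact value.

T = (b−a)/2 · [f(0) + f(2)] = 1·[4 + 30] = 34.

34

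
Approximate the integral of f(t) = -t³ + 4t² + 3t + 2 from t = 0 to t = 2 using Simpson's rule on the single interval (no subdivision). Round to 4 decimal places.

16.6667

S = (b−a)/6 · [f(0) + 4f(1) + f(2)] = 0.333333·[2 + 4·8 + 16] = 16.6667.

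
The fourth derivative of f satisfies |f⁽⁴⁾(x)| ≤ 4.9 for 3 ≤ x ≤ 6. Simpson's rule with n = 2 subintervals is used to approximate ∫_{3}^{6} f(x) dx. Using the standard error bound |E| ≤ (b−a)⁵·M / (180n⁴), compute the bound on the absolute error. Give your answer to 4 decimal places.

|E| ≤ (3)⁵·4.9 / (180·2⁴) = 1190.7/2880 = 0.4134.

0.4134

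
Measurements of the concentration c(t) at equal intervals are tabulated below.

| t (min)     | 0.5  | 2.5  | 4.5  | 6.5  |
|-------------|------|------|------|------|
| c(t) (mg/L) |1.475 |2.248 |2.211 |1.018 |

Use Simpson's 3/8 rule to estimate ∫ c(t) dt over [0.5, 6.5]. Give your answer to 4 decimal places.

11.9025

h = 2, n = 3.
(3h/8)·[y₀ + 3y₁ + 3y₂ + y₃] = 0.75·(15.870) = 11.9025.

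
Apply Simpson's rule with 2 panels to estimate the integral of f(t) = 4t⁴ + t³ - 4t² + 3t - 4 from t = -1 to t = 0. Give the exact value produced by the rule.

h = (0 − (-1))/2 = 0.5.
Nodes t₀,…,t₂ = -1, -0.5, 0.
f(t) = 4t⁴ + t³ - 4t² + 3t - 4: f₀=-8, f₁=-6.375, f₂=-4.
(h/3)·[f₀ + 4f₁ + f₂] = 0.166667·(-37.5) = -6.25.

-6.25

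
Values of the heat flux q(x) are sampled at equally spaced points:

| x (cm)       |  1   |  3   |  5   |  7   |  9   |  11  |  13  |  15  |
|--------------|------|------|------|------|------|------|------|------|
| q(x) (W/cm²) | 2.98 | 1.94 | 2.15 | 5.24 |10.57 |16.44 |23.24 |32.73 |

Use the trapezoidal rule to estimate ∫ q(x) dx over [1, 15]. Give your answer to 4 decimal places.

h = 2, n = 7.
(h/2)·[y₀ + 2y₁ + 2y₂ + 2y₃ + 2y₄ + 2y₅ + 2y₆ + y₇] = 1·(154.87) = 154.8700.

154.8700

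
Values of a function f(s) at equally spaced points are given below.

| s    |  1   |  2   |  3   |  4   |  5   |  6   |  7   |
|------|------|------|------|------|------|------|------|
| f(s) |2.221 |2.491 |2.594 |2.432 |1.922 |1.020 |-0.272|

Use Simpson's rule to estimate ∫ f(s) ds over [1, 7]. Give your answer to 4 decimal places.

11.5843

h = 1, n = 6.
(h/3)·[y₀ + 4y₁ + 2y₂ + 4y₃ + 2y₄ + 4y₅ + y₆] = 0.333333·(34.753) = 11.5843.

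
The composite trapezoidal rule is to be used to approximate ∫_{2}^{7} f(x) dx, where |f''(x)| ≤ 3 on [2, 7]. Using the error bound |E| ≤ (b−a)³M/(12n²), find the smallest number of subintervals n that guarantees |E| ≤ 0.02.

Need 375/(12n²) ≤ 0.02.
n² ≥ 375/(12·0.02) = 1562.5 ⇒ n ≥ 39.5285, so the smallest n is 40.

40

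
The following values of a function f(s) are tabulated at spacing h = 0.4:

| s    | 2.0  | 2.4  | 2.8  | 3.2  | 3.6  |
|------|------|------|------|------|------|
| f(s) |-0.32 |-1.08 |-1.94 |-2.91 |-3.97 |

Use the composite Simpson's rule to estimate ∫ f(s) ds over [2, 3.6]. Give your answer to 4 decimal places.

h = 0.4, n = 4.
(h/3)·[y₀ + 4y₁ + 2y₂ + 4y₃ + y₄] = 0.133333·(-24.13) = -3.2173.

-3.2173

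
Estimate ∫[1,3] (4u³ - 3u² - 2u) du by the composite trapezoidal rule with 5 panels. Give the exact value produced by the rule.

h = (3 − 1)/5 = 0.4.
Nodes u₀,…,u₅ = 1, 1.4, 1.8, 2.2, 2.6, 3.
f(u) = 4u³ - 3u² - 2u: f₀=-1, f₁=2.296, f₂=10.008, f₃=23.672, f₄=44.824, f₅=75.
(h/2)·[f₀ + 2f₁ + 2f₂ + 2f₃ + 2f₄ + f₅] = 0.2·(235.6) = 47.12.

47.12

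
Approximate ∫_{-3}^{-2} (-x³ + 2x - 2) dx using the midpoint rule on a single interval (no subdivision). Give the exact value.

8.625

M = (b−a)·f(-2.5) = 1·(8.625) = 8.625.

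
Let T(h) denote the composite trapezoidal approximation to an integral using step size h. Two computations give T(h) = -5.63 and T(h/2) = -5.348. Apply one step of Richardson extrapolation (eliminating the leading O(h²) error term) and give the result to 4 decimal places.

-5.2540

R = (4·T(h/2) − T(h)) / 3 = (4·(-5.348) − (-5.63))/3 = (-15.762)/3 = -5.2540.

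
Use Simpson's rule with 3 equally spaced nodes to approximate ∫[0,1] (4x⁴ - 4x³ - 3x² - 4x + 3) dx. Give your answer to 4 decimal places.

-0.1667

h = (1 − 0)/2 = 0.5.
Nodes x₀,…,x₂ = 0, 0.5, 1.
f(x) = 4x⁴ - 4x³ - 3x² - 4x + 3: f₀=3, f₁=0, f₂=-4.
(h/3)·[f₀ + 4f₁ + f₂] = 0.166667·(-1) = -0.1667.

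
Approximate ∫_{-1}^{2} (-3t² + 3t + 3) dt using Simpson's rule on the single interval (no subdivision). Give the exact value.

S = (b−a)/6 · [f(-1) + 4f(0.5) + f(2)] = 0.5·[(-3) + 4·3.75 + (-3)] = 4.5.

4.5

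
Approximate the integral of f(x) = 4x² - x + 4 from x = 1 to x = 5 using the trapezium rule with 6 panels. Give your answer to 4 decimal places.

170.5185

h = (5 − 1)/6 = 0.666667.
Nodes x₀,…,x₆ = 1, 1.666667, 2.333333, 3, 3.666667, 4.333333, 5.
f(x) = 4x² - x + 4: f₀=7, f₁=13.444444, f₂=23.444444, f₃=37, f₄=54.111111, f₅=74.777778, f₆=99.
(h/2)·[f₀ + 2f₁ + 2f₂ + 2f₃ + 2f₄ + 2f₅ + f₆] = 0.333333·(511.555556) = 170.5185.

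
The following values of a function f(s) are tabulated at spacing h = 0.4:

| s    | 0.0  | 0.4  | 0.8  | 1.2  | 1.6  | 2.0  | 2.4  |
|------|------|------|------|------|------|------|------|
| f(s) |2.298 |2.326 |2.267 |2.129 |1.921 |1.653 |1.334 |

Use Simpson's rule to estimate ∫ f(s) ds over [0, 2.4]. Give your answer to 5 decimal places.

h = 0.4, n = 6.
(h/3)·[y₀ + 4y₁ + 2y₂ + 4y₃ + 2y₄ + 4y₅ + y₆] = 0.133333·(36.440) = 4.85867.

4.85867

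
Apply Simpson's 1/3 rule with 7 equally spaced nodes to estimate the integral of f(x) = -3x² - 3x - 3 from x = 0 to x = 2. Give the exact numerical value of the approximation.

-20

h = (2 − 0)/6 = 0.333333.
Nodes x₀,…,x₆ = 0, 0.333333, 0.666667, 1, 1.333333, 1.666667, 2.
f(x) = -3x² - 3x - 3: f₀=-3, f₁=-4.333333, f₂=-6.333333, f₃=-9, f₄=-12.333333, f₅=-16.333333, f₆=-21.
(h/3)·[f₀ + 4f₁ + 2f₂ + 4f₃ + 2f₄ + 4f₅ + f₆] = 0.111111·(-180) = -20.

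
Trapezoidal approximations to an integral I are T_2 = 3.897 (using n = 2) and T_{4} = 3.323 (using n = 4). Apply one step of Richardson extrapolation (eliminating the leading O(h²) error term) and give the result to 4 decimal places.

3.1317

R = (4·T_{4} − T_2) / 3 = (4·3.323 − 3.897)/3 = (9.395)/3 = 3.1317.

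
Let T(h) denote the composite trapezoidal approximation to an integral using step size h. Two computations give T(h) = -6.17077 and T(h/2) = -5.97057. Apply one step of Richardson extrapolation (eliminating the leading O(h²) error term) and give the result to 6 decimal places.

-5.903837

R = (4·T(h/2) − T(h)) / 3 = (4·(-5.97057) − (-6.17077))/3 = (-17.71151)/3 = -5.903837.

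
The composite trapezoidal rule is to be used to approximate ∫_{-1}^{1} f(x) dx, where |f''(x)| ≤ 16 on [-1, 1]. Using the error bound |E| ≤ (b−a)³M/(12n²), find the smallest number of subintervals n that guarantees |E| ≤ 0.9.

4

Need 128/(12n²) ≤ 0.9.
n² ≥ 128/(12·0.9) = 11.8519 ⇒ n ≥ 3.4427, so the smallest n is 4.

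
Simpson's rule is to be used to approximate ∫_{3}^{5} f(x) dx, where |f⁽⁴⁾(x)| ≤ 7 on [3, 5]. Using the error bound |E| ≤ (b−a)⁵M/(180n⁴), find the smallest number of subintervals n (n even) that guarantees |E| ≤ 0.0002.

10

Need 224/(180n⁴) ≤ 0.0002.
n⁴ ≥ 224/(180·0.0002) = 6222.22 ⇒ n ≥ 8.8815, so the smallest even n is 10. (n must be even for Simpson's rule.)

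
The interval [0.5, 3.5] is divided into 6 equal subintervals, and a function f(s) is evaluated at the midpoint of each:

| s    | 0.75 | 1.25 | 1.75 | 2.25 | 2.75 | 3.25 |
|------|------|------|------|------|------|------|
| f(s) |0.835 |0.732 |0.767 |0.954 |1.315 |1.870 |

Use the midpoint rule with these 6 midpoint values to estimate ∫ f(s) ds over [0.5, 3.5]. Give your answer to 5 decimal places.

3.23650

h = 0.5, n = 6.
h·[y(m₁) + y(m₂) + y(m₃) + y(m₄) + y(m₅) + y(m₆)] = 0.5·(6.473) = 3.23650.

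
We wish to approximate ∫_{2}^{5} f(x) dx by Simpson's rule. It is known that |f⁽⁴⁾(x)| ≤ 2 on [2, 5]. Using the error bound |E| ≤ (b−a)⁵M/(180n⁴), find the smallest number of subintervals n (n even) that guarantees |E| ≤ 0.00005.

Need 486/(180n⁴) ≤ 0.00005.
n⁴ ≥ 486/(180·0.00005) = 54000 ⇒ n ≥ 15.2440, so the smallest even n is 16. (n must be even for Simpson's rule.)

16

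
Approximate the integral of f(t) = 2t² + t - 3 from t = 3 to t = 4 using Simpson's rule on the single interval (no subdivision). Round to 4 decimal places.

S = (b−a)/6 · [f(3) + 4f(3.5) + f(4)] = 0.166667·[18 + 4·25 + 33] = 25.1667.

25.1667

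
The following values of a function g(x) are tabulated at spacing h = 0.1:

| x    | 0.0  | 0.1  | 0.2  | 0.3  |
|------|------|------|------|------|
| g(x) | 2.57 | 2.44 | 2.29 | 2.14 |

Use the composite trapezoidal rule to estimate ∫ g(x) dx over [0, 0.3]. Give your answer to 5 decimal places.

0.70850

h = 0.1, n = 3.
(h/2)·[y₀ + 2y₁ + 2y₂ + y₃] = 0.05·(14.17) = 0.70850.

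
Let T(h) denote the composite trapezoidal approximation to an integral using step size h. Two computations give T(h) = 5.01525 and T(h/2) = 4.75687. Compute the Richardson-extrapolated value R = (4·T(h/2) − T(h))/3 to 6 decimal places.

4.670743

R = (4·T(h/2) − T(h)) / 3 = (4·4.75687 − 5.01525)/3 = (14.01223)/3 = 4.670743.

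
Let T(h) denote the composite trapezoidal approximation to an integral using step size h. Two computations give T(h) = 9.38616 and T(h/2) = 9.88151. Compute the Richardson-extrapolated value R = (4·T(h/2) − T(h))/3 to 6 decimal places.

R = (4·T(h/2) − T(h)) / 3 = (4·9.88151 − 9.38616)/3 = (30.13988)/3 = 10.046627.

10.046627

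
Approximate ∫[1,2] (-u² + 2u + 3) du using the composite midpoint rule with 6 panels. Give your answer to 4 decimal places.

3.6690

h = (2 − 1)/6 = 0.166667.
Midpoints m₁,…,m₆ = 1.083333, 1.25, 1.416667, 1.583333, 1.75, 1.916667.
f(m₁)=3.993056, f(m₂)=3.9375, f(m₃)=3.826389, f(m₄)=3.659722, f(m₅)=3.4375, f(m₆)=3.159722.
h·[f(m₁) + f(m₂) + f(m₃) + f(m₄) + f(m₅) + f(m₆)] = 0.166667·(22.013889) = 3.6690.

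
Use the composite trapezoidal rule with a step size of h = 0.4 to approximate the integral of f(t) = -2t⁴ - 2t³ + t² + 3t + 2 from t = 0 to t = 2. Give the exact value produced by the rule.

-9.24992

h = (2 − 0)/5 = 0.4.
Nodes t₀,…,t₅ = 0, 0.4, 0.8, 1.2, 1.6, 2.
f(t) = -2t⁴ - 2t³ + t² + 3t + 2: f₀=2, f₁=3.1808, f₂=3.1968, f₃=-0.5632, f₄=-11.9392, f₅=-36.
(h/2)·[f₀ + 2f₁ + 2f₂ + 2f₃ + 2f₄ + f₅] = 0.2·(-46.2496) = -9.24992.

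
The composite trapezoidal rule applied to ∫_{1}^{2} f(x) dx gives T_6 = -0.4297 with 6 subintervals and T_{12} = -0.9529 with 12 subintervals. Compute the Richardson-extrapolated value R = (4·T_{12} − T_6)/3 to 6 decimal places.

R = (4·T_{12} − T_6) / 3 = (4·(-0.9529) − (-0.4297))/3 = (-3.3819)/3 = -1.127300.

-1.127300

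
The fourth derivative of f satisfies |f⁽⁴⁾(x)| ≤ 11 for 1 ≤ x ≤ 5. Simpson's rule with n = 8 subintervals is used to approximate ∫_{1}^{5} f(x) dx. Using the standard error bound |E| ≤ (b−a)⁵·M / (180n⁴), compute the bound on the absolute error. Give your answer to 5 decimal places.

|E| ≤ (4)⁵·11 / (180·8⁴) = 11264/737280 = 0.01528.

0.01528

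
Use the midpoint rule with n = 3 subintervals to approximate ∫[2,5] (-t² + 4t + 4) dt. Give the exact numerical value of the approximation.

h = (5 − 2)/3 = 1.
Midpoints m₁,…,m₃ = 2.5, 3.5, 4.5.
f(m₁)=7.75, f(m₂)=5.75, f(m₃)=1.75.
h·[f(m₁) + f(m₂) + f(m₃)] = 1·(15.25) = 15.25.

15.25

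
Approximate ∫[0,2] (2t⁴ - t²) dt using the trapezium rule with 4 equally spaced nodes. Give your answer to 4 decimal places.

h = (2 − 0)/3 = 0.666667.
Nodes t₀,…,t₃ = 0, 0.666667, 1.333333, 2.
f(t) = 2t⁴ - t²: f₀=0, f₁=-0.049383, f₂=4.543210, f₃=28.
(h/2)·[f₀ + 2f₁ + 2f₂ + f₃] = 0.333333·(36.987654) = 12.3292.

12.3292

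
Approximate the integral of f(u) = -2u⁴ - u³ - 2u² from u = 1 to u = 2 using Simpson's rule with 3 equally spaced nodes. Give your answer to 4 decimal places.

h = (2 − 1)/2 = 0.5.
Nodes u₀,…,u₂ = 1, 1.5, 2.
f(u) = -2u⁴ - u³ - 2u²: f₀=-5, f₁=-18, f₂=-48.
(h/3)·[f₀ + 4f₁ + f₂] = 0.166667·(-125) = -20.8333.

-20.8333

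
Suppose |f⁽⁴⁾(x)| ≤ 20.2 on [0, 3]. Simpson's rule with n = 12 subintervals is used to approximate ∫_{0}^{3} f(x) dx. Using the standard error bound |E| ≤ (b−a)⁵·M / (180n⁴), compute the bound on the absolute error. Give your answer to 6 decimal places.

0.001315

|E| ≤ (3)⁵·20.2 / (180·12⁴) = 4908.6/3732480 = 0.001315.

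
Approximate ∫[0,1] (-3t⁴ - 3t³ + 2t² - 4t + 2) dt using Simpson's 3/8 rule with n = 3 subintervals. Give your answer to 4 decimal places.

-0.6944

h = (1 − 0)/3 = 0.333333.
Nodes t₀,…,t₃ = 0, 0.333333, 0.666667, 1.
f(t) = -3t⁴ - 3t³ + 2t² - 4t + 2: f₀=2, f₁=0.740741, f₂=-1.259259, f₃=-6.
(3h/8)·[f₀ + 3f₁ + 3f₂ + f₃] = 0.125·(-5.555556) = -0.6944.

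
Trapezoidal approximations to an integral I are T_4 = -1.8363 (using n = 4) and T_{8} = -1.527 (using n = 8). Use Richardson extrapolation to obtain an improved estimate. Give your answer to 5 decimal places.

R = (4·T_{8} − T_4) / 3 = (4·(-1.527) − (-1.8363))/3 = (-4.2717)/3 = -1.42390.

-1.42390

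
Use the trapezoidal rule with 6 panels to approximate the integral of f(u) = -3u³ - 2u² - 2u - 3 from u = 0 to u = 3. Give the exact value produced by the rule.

-98.6875

h = (3 − 0)/6 = 0.5.
Nodes u₀,…,u₆ = 0, 0.5, 1, 1.5, 2, 2.5, 3.
f(u) = -3u³ - 2u² - 2u - 3: f₀=-3, f₁=-4.875, f₂=-10, f₃=-20.625, f₄=-39, f₅=-67.375, f₆=-108.
(h/2)·[f₀ + 2f₁ + 2f₂ + 2f₃ + 2f₄ + 2f₅ + f₆] = 0.25·(-394.75) = -98.6875.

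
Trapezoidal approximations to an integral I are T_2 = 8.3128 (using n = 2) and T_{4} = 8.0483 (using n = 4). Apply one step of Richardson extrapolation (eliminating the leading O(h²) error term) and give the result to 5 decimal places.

7.96013

R = (4·T_{4} − T_2) / 3 = (4·8.0483 − 8.3128)/3 = (23.8804)/3 = 7.96013.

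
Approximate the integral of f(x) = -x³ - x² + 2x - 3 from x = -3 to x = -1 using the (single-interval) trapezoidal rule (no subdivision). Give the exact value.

4

T = (b−a)/2 · [f(-3) + f(-1)] = 1·[9 + (-5)] = 4.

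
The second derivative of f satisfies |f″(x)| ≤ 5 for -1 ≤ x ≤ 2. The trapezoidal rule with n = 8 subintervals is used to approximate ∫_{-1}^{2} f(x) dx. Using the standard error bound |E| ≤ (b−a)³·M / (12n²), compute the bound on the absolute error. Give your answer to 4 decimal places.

|E| ≤ (3)³·5 / (12·8²) = 135/768 = 0.1758.

0.1758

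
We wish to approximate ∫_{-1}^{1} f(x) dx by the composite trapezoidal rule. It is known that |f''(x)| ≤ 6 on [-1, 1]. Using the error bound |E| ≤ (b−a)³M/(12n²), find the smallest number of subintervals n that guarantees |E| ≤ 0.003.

Need 48/(12n²) ≤ 0.003.
n² ≥ 48/(12·0.003) = 1333.33 ⇒ n ≥ 36.5148, so the smallest n is 37.

37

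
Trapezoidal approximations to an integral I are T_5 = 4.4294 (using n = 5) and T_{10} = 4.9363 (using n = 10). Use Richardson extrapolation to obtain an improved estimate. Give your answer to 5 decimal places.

5.10527

R = (4·T_{10} − T_5) / 3 = (4·4.9363 − 4.4294)/3 = (15.3158)/3 = 5.10527.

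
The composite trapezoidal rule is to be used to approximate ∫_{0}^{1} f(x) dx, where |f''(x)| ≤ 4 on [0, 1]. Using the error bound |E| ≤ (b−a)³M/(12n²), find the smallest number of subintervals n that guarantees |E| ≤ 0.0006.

24

Need 4/(12n²) ≤ 0.0006.
n² ≥ 4/(12·0.0006) = 555.556 ⇒ n ≥ 23.5702, so the smallest n is 24.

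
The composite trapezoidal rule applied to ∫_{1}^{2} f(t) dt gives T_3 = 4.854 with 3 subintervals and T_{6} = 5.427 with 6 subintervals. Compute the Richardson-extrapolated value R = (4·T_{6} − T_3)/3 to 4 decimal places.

5.6180

R = (4·T_{6} − T_3) / 3 = (4·5.427 − 4.854)/3 = (16.854)/3 = 5.6180.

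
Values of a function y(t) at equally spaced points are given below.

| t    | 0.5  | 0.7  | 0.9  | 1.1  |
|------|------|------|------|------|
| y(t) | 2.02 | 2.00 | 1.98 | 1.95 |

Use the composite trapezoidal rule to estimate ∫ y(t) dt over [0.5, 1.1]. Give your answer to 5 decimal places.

h = 0.2, n = 3.
(h/2)·[y₀ + 2y₁ + 2y₂ + y₃] = 0.1·(11.93) = 1.19300.

1.19300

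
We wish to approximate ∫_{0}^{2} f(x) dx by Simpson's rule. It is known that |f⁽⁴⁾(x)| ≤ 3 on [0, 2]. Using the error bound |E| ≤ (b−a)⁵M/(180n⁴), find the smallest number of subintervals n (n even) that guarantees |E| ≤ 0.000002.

24

Need 96/(180n⁴) ≤ 0.000002.
n⁴ ≥ 96/(180·0.000002) = 266667 ⇒ n ≥ 22.7244, so the smallest even n is 24. (n must be even for Simpson's rule.)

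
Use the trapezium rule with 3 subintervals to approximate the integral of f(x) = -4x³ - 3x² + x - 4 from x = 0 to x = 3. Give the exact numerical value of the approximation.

-126

h = (3 − 0)/3 = 1.
Nodes x₀,…,x₃ = 0, 1, 2, 3.
f(x) = -4x³ - 3x² + x - 4: f₀=-4, f₁=-10, f₂=-46, f₃=-136.
(h/2)·[f₀ + 2f₁ + 2f₂ + f₃] = 0.5·(-252) = -126.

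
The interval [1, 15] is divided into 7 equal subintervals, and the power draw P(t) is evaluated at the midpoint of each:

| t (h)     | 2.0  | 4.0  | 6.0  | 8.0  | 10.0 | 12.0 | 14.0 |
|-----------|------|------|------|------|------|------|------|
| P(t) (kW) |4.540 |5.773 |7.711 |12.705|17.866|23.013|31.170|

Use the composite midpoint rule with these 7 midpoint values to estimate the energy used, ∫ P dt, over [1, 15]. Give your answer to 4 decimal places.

205.5560

h = 2, n = 7.
h·[y(m₁) + y(m₂) + y(m₃) + y(m₄) + y(m₅) + y(m₆) + y(m₇)] = 2·(102.778) = 205.5560.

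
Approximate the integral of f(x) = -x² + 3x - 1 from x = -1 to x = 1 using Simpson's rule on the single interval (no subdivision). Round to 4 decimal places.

S = (b−a)/6 · [f(-1) + 4f(0) + f(1)] = 0.333333·[(-5) + 4·(-1) + 1] = -2.6667.

-2.6667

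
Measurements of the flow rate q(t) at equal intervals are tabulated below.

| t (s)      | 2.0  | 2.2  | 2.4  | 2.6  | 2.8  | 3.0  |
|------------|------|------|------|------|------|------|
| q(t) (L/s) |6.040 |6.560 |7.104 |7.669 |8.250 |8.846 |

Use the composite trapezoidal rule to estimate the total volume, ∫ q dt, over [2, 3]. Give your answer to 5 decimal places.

7.40520

h = 0.2, n = 5.
(h/2)·[y₀ + 2y₁ + 2y₂ + 2y₃ + 2y₄ + y₅] = 0.1·(74.052) = 7.40520.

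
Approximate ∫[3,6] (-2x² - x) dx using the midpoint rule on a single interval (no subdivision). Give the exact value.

M = (b−a)·f(4.5) = 3·(-45) = -135.

-135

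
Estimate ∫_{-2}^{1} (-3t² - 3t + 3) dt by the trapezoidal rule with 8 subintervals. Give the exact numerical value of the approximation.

4.2890625

h = (1 − (-2))/8 = 0.375.
Nodes t₀,…,t₈ = -2, -1.625, -1.25, -0.875, -0.5, -0.125, 0.25, 0.625, 1.
f(t) = -3t² - 3t + 3: f₀=-3, f₁=-0.046875, f₂=2.0625, f₃=3.328125, f₄=3.75, f₅=3.328125, f₆=2.0625, f₇=-0.046875, f₈=-3.
(h/2)·[f₀ + 2f₁ + 2f₂ + 2f₃ + 2f₄ + 2f₅ + 2f₆ + 2f₇ + f₈] = 0.1875·(22.875) = 4.2890625.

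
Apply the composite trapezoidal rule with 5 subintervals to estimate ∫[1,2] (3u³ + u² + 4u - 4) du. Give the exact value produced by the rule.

15.68

h = (2 − 1)/5 = 0.2.
Nodes u₀,…,u₅ = 1, 1.2, 1.4, 1.6, 1.8, 2.
f(u) = 3u³ + u² + 4u - 4: f₀=4, f₁=7.424, f₂=11.792, f₃=17.248, f₄=23.936, f₅=32.
(h/2)·[f₀ + 2f₁ + 2f₂ + 2f₃ + 2f₄ + f₅] = 0.1·(156.8) = 15.68.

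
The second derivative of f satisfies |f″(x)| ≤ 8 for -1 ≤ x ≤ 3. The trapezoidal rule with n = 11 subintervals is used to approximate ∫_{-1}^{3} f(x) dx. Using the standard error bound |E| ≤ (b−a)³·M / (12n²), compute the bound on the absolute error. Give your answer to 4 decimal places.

0.3526

|E| ≤ (4)³·8 / (12·11²) = 512/1452 = 0.3526.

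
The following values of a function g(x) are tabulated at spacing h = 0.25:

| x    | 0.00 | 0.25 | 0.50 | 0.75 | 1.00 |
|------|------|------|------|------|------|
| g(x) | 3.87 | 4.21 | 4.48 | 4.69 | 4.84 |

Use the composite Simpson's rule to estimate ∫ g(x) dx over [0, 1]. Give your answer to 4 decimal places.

4.4392

h = 0.25, n = 4.
(h/3)·[y₀ + 4y₁ + 2y₂ + 4y₃ + y₄] = 0.083333·(53.27) = 4.4392.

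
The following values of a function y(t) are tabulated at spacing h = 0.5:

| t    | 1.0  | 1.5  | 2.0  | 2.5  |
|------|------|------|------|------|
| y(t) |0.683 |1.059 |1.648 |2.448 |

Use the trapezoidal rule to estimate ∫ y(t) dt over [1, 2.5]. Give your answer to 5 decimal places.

2.13625

h = 0.5, n = 3.
(h/2)·[y₀ + 2y₁ + 2y₂ + y₃] = 0.25·(8.545) = 2.13625.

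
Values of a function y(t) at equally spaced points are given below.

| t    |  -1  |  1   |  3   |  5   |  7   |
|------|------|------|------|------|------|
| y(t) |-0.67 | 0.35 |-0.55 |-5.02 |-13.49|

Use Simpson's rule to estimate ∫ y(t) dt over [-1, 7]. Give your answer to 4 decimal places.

h = 2, n = 4.
(h/3)·[y₀ + 4y₁ + 2y₂ + 4y₃ + y₄] = 0.666667·(-33.94) = -22.6267.

-22.6267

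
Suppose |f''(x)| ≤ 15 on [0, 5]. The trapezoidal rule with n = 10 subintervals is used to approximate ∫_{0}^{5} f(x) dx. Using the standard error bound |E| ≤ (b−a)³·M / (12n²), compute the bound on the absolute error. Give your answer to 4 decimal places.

|E| ≤ (5)³·15 / (12·10²) = 1875/1200 = 1.5625.

1.5625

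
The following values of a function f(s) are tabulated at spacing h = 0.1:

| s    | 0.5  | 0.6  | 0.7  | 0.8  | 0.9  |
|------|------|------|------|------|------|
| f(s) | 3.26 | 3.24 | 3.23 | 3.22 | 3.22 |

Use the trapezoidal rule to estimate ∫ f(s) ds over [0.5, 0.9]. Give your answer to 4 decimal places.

1.2930

h = 0.1, n = 4.
(h/2)·[y₀ + 2y₁ + 2y₂ + 2y₃ + y₄] = 0.05·(25.86) = 1.2930.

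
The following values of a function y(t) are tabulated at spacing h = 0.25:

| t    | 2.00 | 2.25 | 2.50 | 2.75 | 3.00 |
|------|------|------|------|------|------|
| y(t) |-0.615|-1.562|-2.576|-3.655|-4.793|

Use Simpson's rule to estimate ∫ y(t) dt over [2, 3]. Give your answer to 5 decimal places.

h = 0.25, n = 4.
(h/3)·[y₀ + 4y₁ + 2y₂ + 4y₃ + y₄] = 0.083333·(-31.428) = -2.61900.

-2.61900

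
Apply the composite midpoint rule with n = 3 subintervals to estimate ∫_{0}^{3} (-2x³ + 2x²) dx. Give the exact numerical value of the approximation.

h = (3 − 0)/3 = 1.
Midpoints m₁,…,m₃ = 0.5, 1.5, 2.5.
f(m₁)=0.25, f(m₂)=-2.25, f(m₃)=-18.75.
h·[f(m₁) + f(m₂) + f(m₃)] = 1·(-20.75) = -20.75.

-20.75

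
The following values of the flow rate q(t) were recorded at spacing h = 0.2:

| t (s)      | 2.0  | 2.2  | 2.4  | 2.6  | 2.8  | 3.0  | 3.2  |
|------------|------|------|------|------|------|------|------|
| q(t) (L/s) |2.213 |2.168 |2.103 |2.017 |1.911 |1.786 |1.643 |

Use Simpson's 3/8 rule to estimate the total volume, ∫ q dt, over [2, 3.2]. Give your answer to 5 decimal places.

2.38455

h = 0.2, n = 6.
(3h/8)·[y₀ + 3y₁ + 3y₂ + 2y₃ + 3y₄ + 3y₅ + y₆] = 0.075·(31.794) = 2.38455.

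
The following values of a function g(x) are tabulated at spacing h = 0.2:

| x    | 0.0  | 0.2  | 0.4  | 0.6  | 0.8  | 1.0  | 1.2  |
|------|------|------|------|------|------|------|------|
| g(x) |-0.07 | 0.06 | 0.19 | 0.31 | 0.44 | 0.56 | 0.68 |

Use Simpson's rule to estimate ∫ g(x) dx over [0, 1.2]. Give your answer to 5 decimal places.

h = 0.2, n = 6.
(h/3)·[y₀ + 4y₁ + 2y₂ + 4y₃ + 2y₄ + 4y₅ + y₆] = 0.066667·(5.59) = 0.37267.

0.37267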